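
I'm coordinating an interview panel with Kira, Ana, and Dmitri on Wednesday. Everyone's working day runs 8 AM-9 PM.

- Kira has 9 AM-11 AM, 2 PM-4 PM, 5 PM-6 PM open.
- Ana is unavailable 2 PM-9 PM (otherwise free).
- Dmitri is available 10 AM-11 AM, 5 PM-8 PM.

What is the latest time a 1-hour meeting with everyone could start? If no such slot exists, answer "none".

10:00

Kira free: 09:00-11:00, 14:00-16:00, 17:00-18:00.
Ana free: 08:00-14:00 (invert busy blocks within the working day).
Dmitri free: 10:00-11:00, 17:00-20:00.
Kira ∩ Ana: 09:00-11:00.
Kira ∩ Ana ∩ Dmitri: 10:00-11:00.
The last common window of at least 60 minutes is 10:00-11:00; a 60-minute meeting can start as late as 10:00 and still end by 11:00.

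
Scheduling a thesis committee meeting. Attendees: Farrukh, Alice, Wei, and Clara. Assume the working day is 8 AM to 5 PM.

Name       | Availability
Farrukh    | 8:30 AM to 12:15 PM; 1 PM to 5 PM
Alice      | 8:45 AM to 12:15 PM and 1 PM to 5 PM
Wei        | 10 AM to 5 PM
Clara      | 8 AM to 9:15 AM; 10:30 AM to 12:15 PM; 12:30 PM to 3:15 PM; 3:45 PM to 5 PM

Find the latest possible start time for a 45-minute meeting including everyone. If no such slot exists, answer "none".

16:15

Farrukh ∩ Alice: 08:45-12:15, 13:00-17:00.
Farrukh ∩ Alice ∩ Wei: 10:00-12:15, 13:00-17:00.
Farrukh ∩ Alice ∩ Wei ∩ Clara: 10:30-12:15, 13:00-15:15, 15:45-17:00.
Those are the intersection windows.
The last common window of at least 45 minutes is 15:45-17:00; a 45-minute meeting can start as late as 16:15 and still end by 17:00.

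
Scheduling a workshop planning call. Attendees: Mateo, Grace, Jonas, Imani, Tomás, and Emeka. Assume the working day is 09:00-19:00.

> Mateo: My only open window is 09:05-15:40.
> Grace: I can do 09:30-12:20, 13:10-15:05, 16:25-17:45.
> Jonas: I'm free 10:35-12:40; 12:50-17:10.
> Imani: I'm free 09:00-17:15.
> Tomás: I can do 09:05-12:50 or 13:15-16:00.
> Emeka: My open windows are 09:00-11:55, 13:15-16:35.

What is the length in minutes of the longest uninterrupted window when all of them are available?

110

Mateo ∩ Grace: 09:30-12:20, 13:10-15:05.
Mateo ∩ Grace ∩ Jonas: 10:35-12:20, 13:10-15:05.
Mateo ∩ Grace ∩ Jonas ∩ Imani: 10:35-12:20, 13:10-15:05.
Mateo ∩ Grace ∩ Jonas ∩ Imani ∩ Tomás: 10:35-12:20, 13:15-15:05.
Mateo ∩ Grace ∩ Jonas ∩ Imani ∩ Tomás ∩ Emeka: 10:35-11:55, 13:15-15:05.
So the common availability across everyone is 10:35-11:55, 13:15-15:05.
The longest is 13:15-15:05 at 110 minutes.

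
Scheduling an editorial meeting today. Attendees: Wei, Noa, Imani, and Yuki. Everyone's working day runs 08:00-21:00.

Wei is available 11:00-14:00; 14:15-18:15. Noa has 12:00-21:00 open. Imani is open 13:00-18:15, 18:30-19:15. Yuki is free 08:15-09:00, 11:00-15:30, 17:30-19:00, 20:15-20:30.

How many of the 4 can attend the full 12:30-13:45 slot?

Wei, Noa, and Yuki can make the full 12:30-13:45 slot — that's 3.

3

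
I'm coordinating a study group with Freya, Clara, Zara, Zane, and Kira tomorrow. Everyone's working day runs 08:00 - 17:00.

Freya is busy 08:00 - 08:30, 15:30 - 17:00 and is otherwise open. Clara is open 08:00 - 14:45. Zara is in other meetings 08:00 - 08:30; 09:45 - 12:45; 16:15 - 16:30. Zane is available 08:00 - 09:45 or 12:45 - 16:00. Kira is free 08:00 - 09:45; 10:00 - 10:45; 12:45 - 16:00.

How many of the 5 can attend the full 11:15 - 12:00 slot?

Freya free: 08:30-15:30 (invert busy blocks within the working day).
Clara free: 08:00-14:45.
Zara free: 08:30-09:45, 12:45-16:15, 16:30-17:00 (invert busy blocks within the working day).
Zane free: 08:00-09:45, 12:45-16:00.
Kira free: 08:00-09:45, 10:00-10:45, 12:45-16:00.
Freya and Clara can make the full 11:15-12:00 slot — that's 2.

2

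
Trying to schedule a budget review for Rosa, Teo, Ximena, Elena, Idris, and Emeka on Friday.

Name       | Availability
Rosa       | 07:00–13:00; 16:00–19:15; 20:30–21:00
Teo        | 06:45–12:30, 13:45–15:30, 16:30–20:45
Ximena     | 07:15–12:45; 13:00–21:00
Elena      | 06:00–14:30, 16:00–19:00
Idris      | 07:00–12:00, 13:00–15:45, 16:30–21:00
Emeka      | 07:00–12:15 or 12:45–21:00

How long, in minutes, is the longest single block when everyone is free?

Rosa ∩ Teo: 07:00-12:30, 16:30-19:15, 20:30-20:45.
Rosa ∩ Teo ∩ Ximena: 07:15-12:30, 16:30-19:15, 20:30-20:45.
Rosa ∩ Teo ∩ Ximena ∩ Elena: 07:15-12:30, 16:30-19:00.
Rosa ∩ Teo ∩ Ximena ∩ Elena ∩ Idris: 07:15-12:00, 16:30-19:00.
Rosa ∩ Teo ∩ Ximena ∩ Elena ∩ Idris ∩ Emeka: 07:15-12:00, 16:30-19:00.
The longest is 07:15-12:00 at 285 minutes.

285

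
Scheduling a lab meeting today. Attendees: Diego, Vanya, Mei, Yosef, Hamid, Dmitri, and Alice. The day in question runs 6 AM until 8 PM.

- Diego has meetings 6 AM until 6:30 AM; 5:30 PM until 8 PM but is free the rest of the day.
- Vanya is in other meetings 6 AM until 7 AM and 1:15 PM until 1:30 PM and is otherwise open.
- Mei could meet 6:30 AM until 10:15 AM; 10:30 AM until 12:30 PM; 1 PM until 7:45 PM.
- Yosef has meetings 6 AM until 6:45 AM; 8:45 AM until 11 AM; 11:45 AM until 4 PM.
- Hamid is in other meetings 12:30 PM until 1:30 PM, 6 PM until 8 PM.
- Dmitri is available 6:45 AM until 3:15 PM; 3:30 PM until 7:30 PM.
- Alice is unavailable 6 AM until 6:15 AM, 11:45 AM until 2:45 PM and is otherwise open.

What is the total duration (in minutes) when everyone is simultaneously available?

240

Diego free: 06:30-17:30 (invert busy blocks within the working day).
Vanya free: 07:00-13:15, 13:30-20:00 (invert busy blocks within the working day).
Mei free: 06:30-10:15, 10:30-12:30, 13:00-19:45.
Yosef free: 06:45-08:45, 11:00-11:45, 16:00-20:00 (invert busy blocks within the working day).
Hamid free: 06:00-12:30, 13:30-18:00 (invert busy blocks within the working day).
Dmitri free: 06:45-15:15, 15:30-19:30.
Alice free: 06:15-11:45, 14:45-20:00 (invert busy blocks within the working day).
Diego ∩ Vanya: 07:00-13:15, 13:30-17:30.
Diego ∩ Vanya ∩ Mei: 07:00-10:15, 10:30-12:30, 13:00-13:15, 13:30-17:30.
Diego ∩ Vanya ∩ Mei ∩ Yosef: 07:00-08:45, 11:00-11:45, 16:00-17:30.
Diego ∩ Vanya ∩ Mei ∩ Yosef ∩ Hamid: 07:00-08:45, 11:00-11:45, 16:00-17:30.
Diego ∩ Vanya ∩ Mei ∩ Yosef ∩ Hamid ∩ Dmitri: 07:00-08:45, 11:00-11:45, 16:00-17:30.
Diego ∩ Vanya ∩ Mei ∩ Yosef ∩ Hamid ∩ Dmitri ∩ Alice: 07:00-08:45, 11:00-11:45, 16:00-17:30.
Summing the common windows: 105 + 45 + 90 = 240 minutes.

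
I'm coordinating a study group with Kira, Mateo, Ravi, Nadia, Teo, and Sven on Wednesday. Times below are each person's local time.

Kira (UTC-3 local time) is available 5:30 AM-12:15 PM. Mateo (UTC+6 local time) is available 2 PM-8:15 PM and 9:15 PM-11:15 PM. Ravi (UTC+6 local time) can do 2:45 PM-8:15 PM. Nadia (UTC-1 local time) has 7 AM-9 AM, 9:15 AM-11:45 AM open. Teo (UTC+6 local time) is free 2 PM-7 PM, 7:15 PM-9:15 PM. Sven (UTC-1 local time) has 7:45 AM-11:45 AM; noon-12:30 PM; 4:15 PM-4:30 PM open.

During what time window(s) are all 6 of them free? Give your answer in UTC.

08:45-10:00, 10:15-12:45

Kira in UTC: 08:30-15:15 (add 3h to convert from UTC-3).
Mateo in UTC: 08:00-14:15, 15:15-17:15 (subtract 6h to convert from UTC+6).
Ravi in UTC: 08:45-14:15 (subtract 6h to convert from UTC+6).
Nadia in UTC: 08:00-10:00, 10:15-12:45 (add 1h to convert from UTC-1).
Teo in UTC: 08:00-13:00, 13:15-15:15 (subtract 6h to convert from UTC+6).
Sven in UTC: 08:45-12:45, 13:00-13:30, 17:15-17:30 (add 1h to convert from UTC-1).
Kira ∩ Mateo: 08:30-14:15.
Kira ∩ Mateo ∩ Ravi: 08:45-14:15.
Kira ∩ Mateo ∩ Ravi ∩ Nadia: 08:45-10:00, 10:15-12:45.
Kira ∩ Mateo ∩ Ravi ∩ Nadia ∩ Teo: 08:45-10:00, 10:15-12:45.
Kira ∩ Mateo ∩ Ravi ∩ Nadia ∩ Teo ∩ Sven: 08:45-10:00, 10:15-12:45.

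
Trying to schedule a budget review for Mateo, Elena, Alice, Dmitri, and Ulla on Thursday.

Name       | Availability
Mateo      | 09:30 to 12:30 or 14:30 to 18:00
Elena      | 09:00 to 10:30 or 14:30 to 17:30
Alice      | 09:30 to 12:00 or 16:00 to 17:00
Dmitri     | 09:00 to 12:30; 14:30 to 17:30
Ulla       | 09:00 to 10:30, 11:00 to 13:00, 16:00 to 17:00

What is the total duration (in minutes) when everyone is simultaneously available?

Mateo ∩ Elena: 09:30-10:30, 14:30-17:30.
Mateo ∩ Elena ∩ Alice: 09:30-10:30, 16:00-17:00.
Mateo ∩ Elena ∩ Alice ∩ Dmitri: 09:30-10:30, 16:00-17:00.
Mateo ∩ Elena ∩ Alice ∩ Dmitri ∩ Ulla: 09:30-10:30, 16:00-17:00.
Those are the intersection windows.
Summing the common windows: 60 + 60 = 120 minutes.

120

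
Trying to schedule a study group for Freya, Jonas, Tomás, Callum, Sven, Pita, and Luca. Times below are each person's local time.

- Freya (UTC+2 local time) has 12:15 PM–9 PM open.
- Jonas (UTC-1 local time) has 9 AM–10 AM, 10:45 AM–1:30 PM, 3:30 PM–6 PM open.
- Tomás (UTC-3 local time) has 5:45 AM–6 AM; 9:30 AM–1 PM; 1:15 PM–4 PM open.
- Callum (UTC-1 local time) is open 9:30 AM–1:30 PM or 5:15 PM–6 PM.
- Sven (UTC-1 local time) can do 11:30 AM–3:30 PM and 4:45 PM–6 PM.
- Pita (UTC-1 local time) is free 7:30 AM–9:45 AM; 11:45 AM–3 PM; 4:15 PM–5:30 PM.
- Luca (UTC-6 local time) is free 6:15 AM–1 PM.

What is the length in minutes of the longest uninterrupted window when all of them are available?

105

Freya in UTC: 10:15-19:00 (subtract 2h to convert from UTC+2).
Jonas in UTC: 10:00-11:00, 11:45-14:30, 16:30-19:00 (add 1h to convert from UTC-1).
Tomás in UTC: 08:45-09:00, 12:30-16:00, 16:15-19:00 (add 3h to convert from UTC-3).
Callum in UTC: 10:30-14:30, 18:15-19:00 (add 1h to convert from UTC-1).
Sven in UTC: 12:30-16:30, 17:45-19:00 (add 1h to convert from UTC-1).
Pita in UTC: 08:30-10:45, 12:45-16:00, 17:15-18:30 (add 1h to convert from UTC-1).
Luca in UTC: 12:15-19:00 (add 6h to convert from UTC-6).
Freya ∩ Jonas: 10:15-11:00, 11:45-14:30, 16:30-19:00.
Freya ∩ Jonas ∩ Tomás: 12:30-14:30, 16:30-19:00.
Freya ∩ Jonas ∩ Tomás ∩ Callum: 12:30-14:30, 18:15-19:00.
Freya ∩ Jonas ∩ Tomás ∩ Callum ∩ Sven: 12:30-14:30, 18:15-19:00.
Freya ∩ Jonas ∩ Tomás ∩ Callum ∩ Sven ∩ Pita: 12:45-14:30, 18:15-18:30.
Freya ∩ Jonas ∩ Tomás ∩ Callum ∩ Sven ∩ Pita ∩ Luca: 12:45-14:30, 18:15-18:30.
The longest is 12:45-14:30 at 105 minutes.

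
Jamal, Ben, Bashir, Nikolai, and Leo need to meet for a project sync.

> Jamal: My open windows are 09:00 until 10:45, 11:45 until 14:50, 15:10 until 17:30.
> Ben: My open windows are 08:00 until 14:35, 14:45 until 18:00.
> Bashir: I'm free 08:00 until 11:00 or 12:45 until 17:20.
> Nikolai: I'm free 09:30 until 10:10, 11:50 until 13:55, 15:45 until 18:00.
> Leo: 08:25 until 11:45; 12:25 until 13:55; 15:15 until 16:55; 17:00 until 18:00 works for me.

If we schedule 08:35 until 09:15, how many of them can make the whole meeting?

Ben, Bashir, and Leo can make the full 08:35-09:15 slot — that's 3.

3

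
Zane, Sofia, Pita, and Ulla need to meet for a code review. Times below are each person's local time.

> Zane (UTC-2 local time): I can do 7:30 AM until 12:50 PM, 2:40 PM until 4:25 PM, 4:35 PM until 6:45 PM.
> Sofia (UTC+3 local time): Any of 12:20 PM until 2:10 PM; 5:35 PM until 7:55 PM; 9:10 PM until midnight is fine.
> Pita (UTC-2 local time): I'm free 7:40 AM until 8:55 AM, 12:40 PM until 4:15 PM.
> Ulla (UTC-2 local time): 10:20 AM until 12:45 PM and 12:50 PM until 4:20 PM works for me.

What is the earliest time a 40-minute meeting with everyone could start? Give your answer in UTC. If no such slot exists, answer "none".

Zane in UTC: 09:30-14:50, 16:40-18:25, 18:35-20:45 (add 2h to convert from UTC-2).
Sofia in UTC: 09:20-11:10, 14:35-16:55, 18:10-21:00 (subtract 3h to convert from UTC+3).
Pita in UTC: 09:40-10:55, 14:40-18:15 (add 2h to convert from UTC-2).
Ulla in UTC: 12:20-14:45, 14:50-18:20 (add 2h to convert from UTC-2).
Zane ∩ Sofia: 09:30-11:10, 14:35-14:50, 16:40-16:55, 18:10-18:25, 18:35-20:45.
Zane ∩ Sofia ∩ Pita: 09:40-10:55, 14:40-14:50, 16:40-16:55, 18:10-18:15.
Zane ∩ Sofia ∩ Pita ∩ Ulla: 14:40-14:45, 16:40-16:55, 18:10-18:15.
No common window is at least 40 minutes long.

none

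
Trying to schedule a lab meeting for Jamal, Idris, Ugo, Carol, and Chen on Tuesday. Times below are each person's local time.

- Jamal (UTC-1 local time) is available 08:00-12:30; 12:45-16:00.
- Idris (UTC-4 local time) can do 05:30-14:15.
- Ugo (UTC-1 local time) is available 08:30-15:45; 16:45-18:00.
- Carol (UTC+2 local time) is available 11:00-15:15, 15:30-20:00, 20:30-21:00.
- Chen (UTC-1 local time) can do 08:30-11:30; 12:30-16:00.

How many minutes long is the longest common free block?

180

Jamal in UTC: 09:00-13:30, 13:45-17:00 (add 1h to convert from UTC-1).
Idris in UTC: 09:30-18:15 (add 4h to convert from UTC-4).
Ugo in UTC: 09:30-16:45, 17:45-19:00 (add 1h to convert from UTC-1).
Carol in UTC: 09:00-13:15, 13:30-18:00, 18:30-19:00 (subtract 2h to convert from UTC+2).
Chen in UTC: 09:30-12:30, 13:30-17:00 (add 1h to convert from UTC-1).
Jamal ∩ Idris: 09:30-13:30, 13:45-17:00.
Jamal ∩ Idris ∩ Ugo: 09:30-13:30, 13:45-16:45.
Jamal ∩ Idris ∩ Ugo ∩ Carol: 09:30-13:15, 13:45-16:45.
Jamal ∩ Idris ∩ Ugo ∩ Carol ∩ Chen: 09:30-12:30, 13:45-16:45.
The longest is 09:30-12:30 at 180 minutes.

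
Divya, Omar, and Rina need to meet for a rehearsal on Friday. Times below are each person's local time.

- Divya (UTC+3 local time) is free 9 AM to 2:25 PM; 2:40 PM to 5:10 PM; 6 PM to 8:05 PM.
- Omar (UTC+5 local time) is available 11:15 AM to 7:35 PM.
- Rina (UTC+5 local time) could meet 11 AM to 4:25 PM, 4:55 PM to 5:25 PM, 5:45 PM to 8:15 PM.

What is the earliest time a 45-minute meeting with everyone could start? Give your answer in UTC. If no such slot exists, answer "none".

Divya in UTC: 06:00-11:25, 11:40-14:10, 15:00-17:05 (subtract 3h to convert from UTC+3).
Omar in UTC: 06:15-14:35 (subtract 5h to convert from UTC+5).
Rina in UTC: 06:00-11:25, 11:55-12:25, 12:45-15:15 (subtract 5h to convert from UTC+5).
Divya ∩ Omar: 06:15-11:25, 11:40-14:10.
Divya ∩ Omar ∩ Rina: 06:15-11:25, 11:55-12:25, 12:45-14:10.
Those are the intersection windows.
The first common window of at least 45 minutes is 06:15-11:25, so the earliest start is 06:15.

06:15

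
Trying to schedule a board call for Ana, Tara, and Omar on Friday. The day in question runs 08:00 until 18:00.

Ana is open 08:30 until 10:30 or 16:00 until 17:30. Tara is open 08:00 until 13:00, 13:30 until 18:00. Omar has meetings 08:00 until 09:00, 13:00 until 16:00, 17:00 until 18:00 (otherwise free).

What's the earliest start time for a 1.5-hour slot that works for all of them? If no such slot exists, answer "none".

09:00

Ana free: 08:30-10:30, 16:00-17:30.
Tara free: 08:00-13:00, 13:30-18:00.
Omar free: 09:00-13:00, 16:00-17:00 (invert busy blocks within the working day).
Ana ∩ Tara: 08:30-10:30, 16:00-17:30.
Ana ∩ Tara ∩ Omar: 09:00-10:30, 16:00-17:00.
So the common availability across everyone is 09:00-10:30, 16:00-17:00.
The first common window of at least 90 minutes is 09:00-10:30, so the earliest start is 09:00.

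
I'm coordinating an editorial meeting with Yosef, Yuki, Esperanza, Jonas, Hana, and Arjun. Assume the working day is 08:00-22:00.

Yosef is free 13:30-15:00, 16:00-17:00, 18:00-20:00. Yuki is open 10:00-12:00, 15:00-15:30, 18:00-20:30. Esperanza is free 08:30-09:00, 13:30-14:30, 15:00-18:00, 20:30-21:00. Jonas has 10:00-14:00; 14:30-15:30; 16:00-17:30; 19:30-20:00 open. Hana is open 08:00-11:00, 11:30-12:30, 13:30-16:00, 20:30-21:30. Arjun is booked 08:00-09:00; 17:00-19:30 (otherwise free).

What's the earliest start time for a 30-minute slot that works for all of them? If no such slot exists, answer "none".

none

Yosef free: 13:30-15:00, 16:00-17:00, 18:00-20:00.
Yuki free: 10:00-12:00, 15:00-15:30, 18:00-20:30.
Esperanza free: 08:30-09:00, 13:30-14:30, 15:00-18:00, 20:30-21:00.
Jonas free: 10:00-14:00, 14:30-15:30, 16:00-17:30, 19:30-20:00.
Hana free: 08:00-11:00, 11:30-12:30, 13:30-16:00, 20:30-21:30.
Arjun free: 09:00-17:00, 19:30-22:00 (invert busy blocks within the working day).
Yosef ∩ Yuki: 18:00-20:00.
Yosef ∩ Yuki ∩ Esperanza: ∅.
Yosef ∩ Yuki ∩ Esperanza ∩ Jonas: ∅.
Yosef ∩ Yuki ∩ Esperanza ∩ Jonas ∩ Hana: ∅.
Yosef ∩ Yuki ∩ Esperanza ∩ Jonas ∩ Hana ∩ Arjun: ∅.
There is no time when everyone is free.
No common window is at least 30 minutes long.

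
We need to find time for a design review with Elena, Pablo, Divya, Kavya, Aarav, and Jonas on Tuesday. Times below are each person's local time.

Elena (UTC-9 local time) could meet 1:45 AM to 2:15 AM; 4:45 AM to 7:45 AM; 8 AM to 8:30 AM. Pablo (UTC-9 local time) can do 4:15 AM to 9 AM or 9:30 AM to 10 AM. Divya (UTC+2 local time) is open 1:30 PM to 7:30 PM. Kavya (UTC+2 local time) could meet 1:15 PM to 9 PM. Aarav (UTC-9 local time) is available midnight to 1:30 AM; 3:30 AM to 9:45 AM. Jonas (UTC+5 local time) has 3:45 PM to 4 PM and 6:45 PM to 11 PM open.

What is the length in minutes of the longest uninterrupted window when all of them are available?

180

Elena in UTC: 10:45-11:15, 13:45-16:45, 17:00-17:30 (add 9h to convert from UTC-9).
Pablo in UTC: 13:15-18:00, 18:30-19:00 (add 9h to convert from UTC-9).
Divya in UTC: 11:30-17:30 (subtract 2h to convert from UTC+2).
Kavya in UTC: 11:15-19:00 (subtract 2h to convert from UTC+2).
Aarav in UTC: 09:00-10:30, 12:30-18:45 (add 9h to convert from UTC-9).
Jonas in UTC: 10:45-11:00, 13:45-18:00 (subtract 5h to convert from UTC+5).
Elena ∩ Pablo: 13:45-16:45, 17:00-17:30.
Elena ∩ Pablo ∩ Divya: 13:45-16:45, 17:00-17:30.
Elena ∩ Pablo ∩ Divya ∩ Kavya: 13:45-16:45, 17:00-17:30.
Elena ∩ Pablo ∩ Divya ∩ Kavya ∩ Aarav: 13:45-16:45, 17:00-17:30.
Elena ∩ Pablo ∩ Divya ∩ Kavya ∩ Aarav ∩ Jonas: 13:45-16:45, 17:00-17:30.
The longest is 13:45-16:45 at 180 minutes.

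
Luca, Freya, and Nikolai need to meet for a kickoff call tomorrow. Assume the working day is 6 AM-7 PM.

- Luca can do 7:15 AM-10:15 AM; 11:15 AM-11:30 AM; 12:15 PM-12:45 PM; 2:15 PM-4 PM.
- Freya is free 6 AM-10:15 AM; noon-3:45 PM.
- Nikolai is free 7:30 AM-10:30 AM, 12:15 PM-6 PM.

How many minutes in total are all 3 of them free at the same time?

Luca ∩ Freya: 07:15-10:15, 12:15-12:45, 14:15-15:45.
Luca ∩ Freya ∩ Nikolai: 07:30-10:15, 12:15-12:45, 14:15-15:45.
Summing the common windows: 165 + 30 + 90 = 285 minutes.

285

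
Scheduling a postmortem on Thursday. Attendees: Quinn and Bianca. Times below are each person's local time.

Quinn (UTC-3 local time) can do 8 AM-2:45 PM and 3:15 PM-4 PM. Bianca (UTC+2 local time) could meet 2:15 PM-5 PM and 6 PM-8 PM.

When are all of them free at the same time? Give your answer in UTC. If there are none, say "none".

12:15-15:00, 16:00-17:45

Quinn in UTC: 11:00-17:45, 18:15-19:00 (add 3h to convert from UTC-3).
Bianca in UTC: 12:15-15:00, 16:00-18:00 (subtract 2h to convert from UTC+2).
Quinn ∩ Bianca: 12:15-15:00, 16:00-17:45.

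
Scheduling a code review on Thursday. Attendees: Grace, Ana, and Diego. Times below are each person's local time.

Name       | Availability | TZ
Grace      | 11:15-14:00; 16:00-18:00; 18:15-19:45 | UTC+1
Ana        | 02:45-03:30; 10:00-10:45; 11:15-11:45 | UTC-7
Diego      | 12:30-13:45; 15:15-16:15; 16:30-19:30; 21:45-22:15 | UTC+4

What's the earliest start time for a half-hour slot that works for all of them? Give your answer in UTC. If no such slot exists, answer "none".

none

Grace in UTC: 10:15-13:00, 15:00-17:00, 17:15-18:45 (subtract 1h to convert from UTC+1).
Ana in UTC: 09:45-10:30, 17:00-17:45, 18:15-18:45 (add 7h to convert from UTC-7).
Diego in UTC: 08:30-09:45, 11:15-12:15, 12:30-15:30, 17:45-18:15 (subtract 4h to convert from UTC+4).
Grace ∩ Ana: 10:15-10:30, 17:15-17:45, 18:15-18:45.
Grace ∩ Ana ∩ Diego: ∅.
There is no time when everyone is free.
No common window is at least 30 minutes long.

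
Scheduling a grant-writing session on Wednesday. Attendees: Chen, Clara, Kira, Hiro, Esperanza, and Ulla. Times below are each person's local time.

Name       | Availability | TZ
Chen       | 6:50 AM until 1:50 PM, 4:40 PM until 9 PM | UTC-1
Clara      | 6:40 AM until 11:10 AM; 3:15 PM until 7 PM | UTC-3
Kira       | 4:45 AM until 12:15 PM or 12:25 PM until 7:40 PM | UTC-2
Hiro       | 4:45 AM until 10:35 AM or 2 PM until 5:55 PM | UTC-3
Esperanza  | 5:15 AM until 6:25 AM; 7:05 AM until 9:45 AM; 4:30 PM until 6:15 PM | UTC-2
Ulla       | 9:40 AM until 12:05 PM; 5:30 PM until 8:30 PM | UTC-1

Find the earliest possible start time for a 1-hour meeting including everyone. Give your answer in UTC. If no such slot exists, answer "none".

10:40

Chen in UTC: 07:50-14:50, 17:40-22:00 (add 1h to convert from UTC-1).
Clara in UTC: 09:40-14:10, 18:15-22:00 (add 3h to convert from UTC-3).
Kira in UTC: 06:45-14:15, 14:25-21:40 (add 2h to convert from UTC-2).
Hiro in UTC: 07:45-13:35, 17:00-20:55 (add 3h to convert from UTC-3).
Esperanza in UTC: 07:15-08:25, 09:05-11:45, 18:30-20:15 (add 2h to convert from UTC-2).
Ulla in UTC: 10:40-13:05, 18:30-21:30 (add 1h to convert from UTC-1).
Chen ∩ Clara: 09:40-14:10, 18:15-22:00.
Chen ∩ Clara ∩ Kira: 09:40-14:10, 18:15-21:40.
Chen ∩ Clara ∩ Kira ∩ Hiro: 09:40-13:35, 18:15-20:55.
Chen ∩ Clara ∩ Kira ∩ Hiro ∩ Esperanza: 09:40-11:45, 18:30-20:15.
Chen ∩ Clara ∩ Kira ∩ Hiro ∩ Esperanza ∩ Ulla: 10:40-11:45, 18:30-20:15.
So the common availability across everyone is 10:40-11:45, 18:30-20:15.
The first common window of at least 60 minutes is 10:40-11:45, so the earliest start is 10:40.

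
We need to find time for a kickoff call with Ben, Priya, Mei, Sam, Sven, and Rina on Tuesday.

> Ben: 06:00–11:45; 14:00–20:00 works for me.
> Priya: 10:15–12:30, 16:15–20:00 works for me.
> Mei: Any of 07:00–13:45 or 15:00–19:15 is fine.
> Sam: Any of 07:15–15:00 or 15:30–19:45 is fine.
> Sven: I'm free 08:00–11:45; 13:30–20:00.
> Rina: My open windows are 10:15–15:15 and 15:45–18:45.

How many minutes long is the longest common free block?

Ben ∩ Priya: 10:15-11:45, 16:15-20:00.
Ben ∩ Priya ∩ Mei: 10:15-11:45, 16:15-19:15.
Ben ∩ Priya ∩ Mei ∩ Sam: 10:15-11:45, 16:15-19:15.
Ben ∩ Priya ∩ Mei ∩ Sam ∩ Sven: 10:15-11:45, 16:15-19:15.
Ben ∩ Priya ∩ Mei ∩ Sam ∩ Sven ∩ Rina: 10:15-11:45, 16:15-18:45.
The longest is 16:15-18:45 at 150 minutes.

150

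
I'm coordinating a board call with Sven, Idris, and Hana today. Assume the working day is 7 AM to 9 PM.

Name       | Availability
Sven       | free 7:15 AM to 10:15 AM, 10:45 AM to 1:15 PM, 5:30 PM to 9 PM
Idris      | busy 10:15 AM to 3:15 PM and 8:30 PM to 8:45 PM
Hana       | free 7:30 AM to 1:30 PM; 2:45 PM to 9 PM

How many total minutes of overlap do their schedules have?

360

Sven free: 07:15-10:15, 10:45-13:15, 17:30-21:00.
Idris free: 07:00-10:15, 15:15-20:30, 20:45-21:00 (invert busy blocks within the working day).
Hana free: 07:30-13:30, 14:45-21:00.
Sven ∩ Idris: 07:15-10:15, 17:30-20:30, 20:45-21:00.
Sven ∩ Idris ∩ Hana: 07:30-10:15, 17:30-20:30, 20:45-21:00.
Those are the intersection windows.
Summing the common windows: 165 + 180 + 15 = 360 minutes.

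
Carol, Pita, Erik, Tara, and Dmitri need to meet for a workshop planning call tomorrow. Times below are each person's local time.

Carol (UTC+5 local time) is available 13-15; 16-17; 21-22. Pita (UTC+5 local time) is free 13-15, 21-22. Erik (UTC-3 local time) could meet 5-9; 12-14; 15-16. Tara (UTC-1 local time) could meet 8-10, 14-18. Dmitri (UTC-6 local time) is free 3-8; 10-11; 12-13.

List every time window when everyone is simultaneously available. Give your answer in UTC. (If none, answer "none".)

09:00-10:00, 16:00-17:00

Carol in UTC: 08:00-10:00, 11:00-12:00, 16:00-17:00 (subtract 5h to convert from UTC+5).
Pita in UTC: 08:00-10:00, 16:00-17:00 (subtract 5h to convert from UTC+5).
Erik in UTC: 08:00-12:00, 15:00-17:00, 18:00-19:00 (add 3h to convert from UTC-3).
Tara in UTC: 09:00-11:00, 15:00-19:00 (add 1h to convert from UTC-1).
Dmitri in UTC: 09:00-14:00, 16:00-17:00, 18:00-19:00 (add 6h to convert from UTC-6).
Carol ∩ Pita: 08:00-10:00, 16:00-17:00.
Carol ∩ Pita ∩ Erik: 08:00-10:00, 16:00-17:00.
Carol ∩ Pita ∩ Erik ∩ Tara: 09:00-10:00, 16:00-17:00.
Carol ∩ Pita ∩ Erik ∩ Tara ∩ Dmitri: 09:00-10:00, 16:00-17:00.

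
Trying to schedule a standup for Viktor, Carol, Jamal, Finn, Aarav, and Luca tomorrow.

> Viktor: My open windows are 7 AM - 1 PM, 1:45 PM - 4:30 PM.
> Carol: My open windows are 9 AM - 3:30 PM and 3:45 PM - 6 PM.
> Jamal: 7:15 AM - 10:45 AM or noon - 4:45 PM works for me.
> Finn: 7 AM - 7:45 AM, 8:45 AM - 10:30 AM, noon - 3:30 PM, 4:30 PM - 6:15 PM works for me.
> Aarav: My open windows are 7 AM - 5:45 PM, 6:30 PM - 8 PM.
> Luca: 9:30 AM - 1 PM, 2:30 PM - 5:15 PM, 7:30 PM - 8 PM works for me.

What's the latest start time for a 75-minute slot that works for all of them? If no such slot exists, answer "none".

Viktor ∩ Carol: 09:00-13:00, 13:45-15:30, 15:45-16:30.
Viktor ∩ Carol ∩ Jamal: 09:00-10:45, 12:00-13:00, 13:45-15:30, 15:45-16:30.
Viktor ∩ Carol ∩ Jamal ∩ Finn: 09:00-10:30, 12:00-13:00, 13:45-15:30.
Viktor ∩ Carol ∩ Jamal ∩ Finn ∩ Aarav: 09:00-10:30, 12:00-13:00, 13:45-15:30.
Viktor ∩ Carol ∩ Jamal ∩ Finn ∩ Aarav ∩ Luca: 09:30-10:30, 12:00-13:00, 14:30-15:30.
No common window is at least 75 minutes long.

none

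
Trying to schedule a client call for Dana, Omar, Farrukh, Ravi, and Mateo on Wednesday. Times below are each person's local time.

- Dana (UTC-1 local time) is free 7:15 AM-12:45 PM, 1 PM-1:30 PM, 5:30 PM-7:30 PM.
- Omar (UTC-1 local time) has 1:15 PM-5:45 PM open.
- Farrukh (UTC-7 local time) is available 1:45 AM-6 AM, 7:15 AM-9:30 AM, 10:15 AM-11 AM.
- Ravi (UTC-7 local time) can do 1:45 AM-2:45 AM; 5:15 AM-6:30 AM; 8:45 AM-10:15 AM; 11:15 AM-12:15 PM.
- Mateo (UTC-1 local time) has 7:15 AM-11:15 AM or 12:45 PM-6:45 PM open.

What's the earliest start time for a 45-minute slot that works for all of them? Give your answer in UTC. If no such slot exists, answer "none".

none

Dana in UTC: 08:15-13:45, 14:00-14:30, 18:30-20:30 (add 1h to convert from UTC-1).
Omar in UTC: 14:15-18:45 (add 1h to convert from UTC-1).
Farrukh in UTC: 08:45-13:00, 14:15-16:30, 17:15-18:00 (add 7h to convert from UTC-7).
Ravi in UTC: 08:45-09:45, 12:15-13:30, 15:45-17:15, 18:15-19:15 (add 7h to convert from UTC-7).
Mateo in UTC: 08:15-12:15, 13:45-19:45 (add 1h to convert from UTC-1).
Dana ∩ Omar: 14:15-14:30, 18:30-18:45.
Dana ∩ Omar ∩ Farrukh: 14:15-14:30.
Dana ∩ Omar ∩ Farrukh ∩ Ravi: ∅.
Dana ∩ Omar ∩ Farrukh ∩ Ravi ∩ Mateo: ∅.
There is no time when everyone is free.
No common window is at least 45 minutes long.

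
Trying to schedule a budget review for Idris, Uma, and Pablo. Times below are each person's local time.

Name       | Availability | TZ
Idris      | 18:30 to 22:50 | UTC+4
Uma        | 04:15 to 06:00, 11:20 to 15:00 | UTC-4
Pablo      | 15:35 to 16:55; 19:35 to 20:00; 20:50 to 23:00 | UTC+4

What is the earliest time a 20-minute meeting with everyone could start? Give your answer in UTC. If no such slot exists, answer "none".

Idris in UTC: 14:30-18:50 (subtract 4h to convert from UTC+4).
Uma in UTC: 08:15-10:00, 15:20-19:00 (add 4h to convert from UTC-4).
Pablo in UTC: 11:35-12:55, 15:35-16:00, 16:50-19:00 (subtract 4h to convert from UTC+4).
Idris ∩ Uma: 15:20-18:50.
Idris ∩ Uma ∩ Pablo: 15:35-16:00, 16:50-18:50.
The first common window of at least 20 minutes is 15:35-16:00, so the earliest start is 15:35.

15:35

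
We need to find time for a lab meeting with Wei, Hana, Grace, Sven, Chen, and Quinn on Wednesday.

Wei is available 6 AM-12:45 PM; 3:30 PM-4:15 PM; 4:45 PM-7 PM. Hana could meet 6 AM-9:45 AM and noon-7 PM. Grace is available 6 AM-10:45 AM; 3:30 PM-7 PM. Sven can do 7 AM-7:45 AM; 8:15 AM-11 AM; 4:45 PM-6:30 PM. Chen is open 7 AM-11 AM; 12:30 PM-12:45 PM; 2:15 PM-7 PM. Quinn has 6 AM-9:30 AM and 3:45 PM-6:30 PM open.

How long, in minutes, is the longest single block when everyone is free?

Wei ∩ Hana: 06:00-09:45, 12:00-12:45, 15:30-16:15, 16:45-19:00.
Wei ∩ Hana ∩ Grace: 06:00-09:45, 15:30-16:15, 16:45-19:00.
Wei ∩ Hana ∩ Grace ∩ Sven: 07:00-07:45, 08:15-09:45, 16:45-18:30.
Wei ∩ Hana ∩ Grace ∩ Sven ∩ Chen: 07:00-07:45, 08:15-09:45, 16:45-18:30.
Wei ∩ Hana ∩ Grace ∩ Sven ∩ Chen ∩ Quinn: 07:00-07:45, 08:15-09:30, 16:45-18:30.
The longest is 16:45-18:30 at 105 minutes.

105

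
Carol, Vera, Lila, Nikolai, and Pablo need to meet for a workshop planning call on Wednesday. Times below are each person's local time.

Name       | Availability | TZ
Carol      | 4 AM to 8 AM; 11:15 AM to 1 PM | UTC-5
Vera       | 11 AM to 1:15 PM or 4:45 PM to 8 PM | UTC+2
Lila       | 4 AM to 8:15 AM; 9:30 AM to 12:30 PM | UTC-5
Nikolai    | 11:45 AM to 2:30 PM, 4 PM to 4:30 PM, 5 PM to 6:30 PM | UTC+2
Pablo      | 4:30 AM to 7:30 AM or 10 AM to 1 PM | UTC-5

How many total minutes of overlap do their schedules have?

Carol in UTC: 09:00-13:00, 16:15-18:00 (add 5h to convert from UTC-5).
Vera in UTC: 09:00-11:15, 14:45-18:00 (subtract 2h to convert from UTC+2).
Lila in UTC: 09:00-13:15, 14:30-17:30 (add 5h to convert from UTC-5).
Nikolai in UTC: 09:45-12:30, 14:00-14:30, 15:00-16:30 (subtract 2h to convert from UTC+2).
Pablo in UTC: 09:30-12:30, 15:00-18:00 (add 5h to convert from UTC-5).
Carol ∩ Vera: 09:00-11:15, 16:15-18:00.
Carol ∩ Vera ∩ Lila: 09:00-11:15, 16:15-17:30.
Carol ∩ Vera ∩ Lila ∩ Nikolai: 09:45-11:15, 16:15-16:30.
Carol ∩ Vera ∩ Lila ∩ Nikolai ∩ Pablo: 09:45-11:15, 16:15-16:30.
Summing the common windows: 90 + 15 = 105 minutes.

105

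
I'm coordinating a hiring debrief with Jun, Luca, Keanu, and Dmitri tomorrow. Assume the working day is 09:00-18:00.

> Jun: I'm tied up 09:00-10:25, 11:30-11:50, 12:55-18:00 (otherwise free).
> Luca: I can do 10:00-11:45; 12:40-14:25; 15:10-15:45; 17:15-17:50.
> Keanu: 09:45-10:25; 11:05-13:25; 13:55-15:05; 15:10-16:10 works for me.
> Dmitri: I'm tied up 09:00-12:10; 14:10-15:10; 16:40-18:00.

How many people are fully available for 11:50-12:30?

2

Jun free: 10:25-11:30, 11:50-12:55 (invert busy blocks within the working day).
Luca free: 10:00-11:45, 12:40-14:25, 15:10-15:45, 17:15-17:50.
Keanu free: 09:45-10:25, 11:05-13:25, 13:55-15:05, 15:10-16:10.
Dmitri free: 12:10-14:10, 15:10-16:40 (invert busy blocks within the working day).
Jun and Keanu can make the full 11:50-12:30 slot — that's 2.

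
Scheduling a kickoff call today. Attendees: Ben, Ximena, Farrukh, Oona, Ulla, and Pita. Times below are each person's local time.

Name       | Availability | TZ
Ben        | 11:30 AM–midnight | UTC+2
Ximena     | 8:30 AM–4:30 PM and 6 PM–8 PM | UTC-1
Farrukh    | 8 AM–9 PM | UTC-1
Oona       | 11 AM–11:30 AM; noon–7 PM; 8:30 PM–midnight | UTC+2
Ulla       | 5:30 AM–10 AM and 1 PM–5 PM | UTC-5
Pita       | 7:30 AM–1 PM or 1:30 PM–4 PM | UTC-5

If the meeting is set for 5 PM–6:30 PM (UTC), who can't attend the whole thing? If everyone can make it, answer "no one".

Ben in UTC: 09:30-22:00 (subtract 2h to convert from UTC+2).
Ximena in UTC: 09:30-17:30, 19:00-21:00 (add 1h to convert from UTC-1).
Farrukh in UTC: 09:00-22:00 (add 1h to convert from UTC-1).
Oona in UTC: 09:00-09:30, 10:00-17:00, 18:30-22:00 (subtract 2h to convert from UTC+2).
Ulla in UTC: 10:30-15:00, 18:00-22:00 (add 5h to convert from UTC-5).
Pita in UTC: 12:30-18:00, 18:30-21:00 (add 5h to convert from UTC-5).
Ben: free for 17:00-18:30. Ximena: not fully free for 17:00-18:30. Farrukh: free for 17:00-18:30. Oona: not fully free for 17:00-18:30. Ulla: not fully free for 17:00-18:30. Pita: not fully free for 17:00-18:30.

Oona, Pita, Ulla, Ximena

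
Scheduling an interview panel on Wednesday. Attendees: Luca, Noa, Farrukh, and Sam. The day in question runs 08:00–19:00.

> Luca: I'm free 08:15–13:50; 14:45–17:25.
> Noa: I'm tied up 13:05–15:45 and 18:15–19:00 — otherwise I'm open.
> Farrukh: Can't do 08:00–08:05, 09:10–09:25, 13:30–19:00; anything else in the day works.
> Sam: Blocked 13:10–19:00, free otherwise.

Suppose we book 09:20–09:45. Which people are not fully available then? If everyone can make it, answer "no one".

Luca free: 08:15-13:50, 14:45-17:25.
Noa free: 08:00-13:05, 15:45-18:15 (invert busy blocks within the working day).
Farrukh free: 08:05-09:10, 09:25-13:30 (invert busy blocks within the working day).
Sam free: 08:00-13:10 (invert busy blocks within the working day).
Luca: free for 09:20-09:45. Noa: free for 09:20-09:45. Farrukh: not fully free for 09:20-09:45. Sam: free for 09:20-09:45.

Farrukh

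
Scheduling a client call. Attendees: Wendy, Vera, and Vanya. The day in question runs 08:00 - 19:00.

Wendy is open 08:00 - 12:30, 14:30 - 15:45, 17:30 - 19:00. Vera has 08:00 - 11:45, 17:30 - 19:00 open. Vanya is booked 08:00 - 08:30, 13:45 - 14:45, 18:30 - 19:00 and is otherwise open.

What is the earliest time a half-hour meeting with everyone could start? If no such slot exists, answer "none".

Wendy free: 08:00-12:30, 14:30-15:45, 17:30-19:00.
Vera free: 08:00-11:45, 17:30-19:00.
Vanya free: 08:30-13:45, 14:45-18:30 (invert busy blocks within the working day).
Wendy ∩ Vera: 08:00-11:45, 17:30-19:00.
Wendy ∩ Vera ∩ Vanya: 08:30-11:45, 17:30-18:30.
So the common availability across everyone is 08:30-11:45, 17:30-18:30.
The first common window of at least 30 minutes is 08:30-11:45, so the earliest start is 08:30.

08:30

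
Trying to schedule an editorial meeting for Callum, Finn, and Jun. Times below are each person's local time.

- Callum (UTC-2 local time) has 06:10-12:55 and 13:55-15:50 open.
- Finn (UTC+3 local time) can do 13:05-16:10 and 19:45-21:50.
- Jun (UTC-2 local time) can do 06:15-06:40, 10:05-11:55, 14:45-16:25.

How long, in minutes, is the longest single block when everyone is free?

Callum in UTC: 08:10-14:55, 15:55-17:50 (add 2h to convert from UTC-2).
Finn in UTC: 10:05-13:10, 16:45-18:50 (subtract 3h to convert from UTC+3).
Jun in UTC: 08:15-08:40, 12:05-13:55, 16:45-18:25 (add 2h to convert from UTC-2).
Callum ∩ Finn: 10:05-13:10, 16:45-17:50.
Callum ∩ Finn ∩ Jun: 12:05-13:10, 16:45-17:50.
The longest is 12:05-13:10 at 65 minutes.

65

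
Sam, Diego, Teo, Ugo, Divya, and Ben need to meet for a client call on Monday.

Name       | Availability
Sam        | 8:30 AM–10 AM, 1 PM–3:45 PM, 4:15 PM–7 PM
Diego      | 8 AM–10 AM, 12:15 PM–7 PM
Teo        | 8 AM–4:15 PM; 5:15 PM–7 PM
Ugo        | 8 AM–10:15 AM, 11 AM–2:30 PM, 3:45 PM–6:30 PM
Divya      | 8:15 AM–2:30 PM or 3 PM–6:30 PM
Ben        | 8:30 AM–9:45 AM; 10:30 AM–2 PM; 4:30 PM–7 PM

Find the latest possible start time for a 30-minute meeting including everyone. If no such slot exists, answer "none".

18:00

Sam ∩ Diego: 08:30-10:00, 13:00-15:45, 16:15-19:00.
Sam ∩ Diego ∩ Teo: 08:30-10:00, 13:00-15:45, 17:15-19:00.
Sam ∩ Diego ∩ Teo ∩ Ugo: 08:30-10:00, 13:00-14:30, 17:15-18:30.
Sam ∩ Diego ∩ Teo ∩ Ugo ∩ Divya: 08:30-10:00, 13:00-14:30, 17:15-18:30.
Sam ∩ Diego ∩ Teo ∩ Ugo ∩ Divya ∩ Ben: 08:30-09:45, 13:00-14:00, 17:15-18:30.
So the common availability across everyone is 08:30-09:45, 13:00-14:00, 17:15-18:30.
The last common window of at least 30 minutes is 17:15-18:30; a 30-minute meeting can start as late as 18:00 and still end by 18:30.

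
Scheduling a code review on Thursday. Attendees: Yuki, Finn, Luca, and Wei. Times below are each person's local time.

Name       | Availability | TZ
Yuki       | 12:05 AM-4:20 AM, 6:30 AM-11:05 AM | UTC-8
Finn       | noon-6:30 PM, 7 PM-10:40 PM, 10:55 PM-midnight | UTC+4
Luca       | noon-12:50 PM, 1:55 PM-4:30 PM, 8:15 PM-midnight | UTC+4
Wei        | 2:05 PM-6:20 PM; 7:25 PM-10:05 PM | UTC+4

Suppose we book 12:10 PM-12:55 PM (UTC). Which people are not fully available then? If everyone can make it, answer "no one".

Yuki in UTC: 08:05-12:20, 14:30-19:05 (add 8h to convert from UTC-8).
Finn in UTC: 08:00-14:30, 15:00-18:40, 18:55-20:00 (subtract 4h to convert from UTC+4).
Luca in UTC: 08:00-08:50, 09:55-12:30, 16:15-20:00 (subtract 4h to convert from UTC+4).
Wei in UTC: 10:05-14:20, 15:25-18:05 (subtract 4h to convert from UTC+4).
Yuki: not fully free for 12:10-12:55. Finn: free for 12:10-12:55. Luca: not fully free for 12:10-12:55. Wei: free for 12:10-12:55.

Luca, Yuki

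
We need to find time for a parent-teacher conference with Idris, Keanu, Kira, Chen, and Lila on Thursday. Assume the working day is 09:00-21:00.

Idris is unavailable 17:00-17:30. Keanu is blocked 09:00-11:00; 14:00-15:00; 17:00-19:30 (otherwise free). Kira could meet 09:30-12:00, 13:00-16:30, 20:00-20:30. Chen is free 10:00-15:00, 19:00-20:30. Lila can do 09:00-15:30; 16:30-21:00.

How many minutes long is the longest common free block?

60

Idris free: 09:00-17:00, 17:30-21:00 (invert busy blocks within the working day).
Keanu free: 11:00-14:00, 15:00-17:00, 19:30-21:00 (invert busy blocks within the working day).
Kira free: 09:30-12:00, 13:00-16:30, 20:00-20:30.
Chen free: 10:00-15:00, 19:00-20:30.
Lila free: 09:00-15:30, 16:30-21:00.
Idris ∩ Keanu: 11:00-14:00, 15:00-17:00, 19:30-21:00.
Idris ∩ Keanu ∩ Kira: 11:00-12:00, 13:00-14:00, 15:00-16:30, 20:00-20:30.
Idris ∩ Keanu ∩ Kira ∩ Chen: 11:00-12:00, 13:00-14:00, 20:00-20:30.
Idris ∩ Keanu ∩ Kira ∩ Chen ∩ Lila: 11:00-12:00, 13:00-14:00, 20:00-20:30.
The longest is 11:00-12:00 at 60 minutes.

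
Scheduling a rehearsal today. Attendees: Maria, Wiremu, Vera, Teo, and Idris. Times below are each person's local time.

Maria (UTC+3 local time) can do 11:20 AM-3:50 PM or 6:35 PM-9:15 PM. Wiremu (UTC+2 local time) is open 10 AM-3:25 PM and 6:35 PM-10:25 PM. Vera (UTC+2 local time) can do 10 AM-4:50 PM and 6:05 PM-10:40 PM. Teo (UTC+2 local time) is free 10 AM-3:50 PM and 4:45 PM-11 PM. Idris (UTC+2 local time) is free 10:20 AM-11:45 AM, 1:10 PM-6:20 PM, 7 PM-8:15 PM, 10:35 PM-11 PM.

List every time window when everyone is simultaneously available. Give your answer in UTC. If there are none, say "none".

08:20-09:45, 11:10-12:50, 17:00-18:15

Maria in UTC: 08:20-12:50, 15:35-18:15 (subtract 3h to convert from UTC+3).
Wiremu in UTC: 08:00-13:25, 16:35-20:25 (subtract 2h to convert from UTC+2).
Vera in UTC: 08:00-14:50, 16:05-20:40 (subtract 2h to convert from UTC+2).
Teo in UTC: 08:00-13:50, 14:45-21:00 (subtract 2h to convert from UTC+2).
Idris in UTC: 08:20-09:45, 11:10-16:20, 17:00-18:15, 20:35-21:00 (subtract 2h to convert from UTC+2).
Maria ∩ Wiremu: 08:20-12:50, 16:35-18:15.
Maria ∩ Wiremu ∩ Vera: 08:20-12:50, 16:35-18:15.
Maria ∩ Wiremu ∩ Vera ∩ Teo: 08:20-12:50, 16:35-18:15.
Maria ∩ Wiremu ∩ Vera ∩ Teo ∩ Idris: 08:20-09:45, 11:10-12:50, 17:00-18:15.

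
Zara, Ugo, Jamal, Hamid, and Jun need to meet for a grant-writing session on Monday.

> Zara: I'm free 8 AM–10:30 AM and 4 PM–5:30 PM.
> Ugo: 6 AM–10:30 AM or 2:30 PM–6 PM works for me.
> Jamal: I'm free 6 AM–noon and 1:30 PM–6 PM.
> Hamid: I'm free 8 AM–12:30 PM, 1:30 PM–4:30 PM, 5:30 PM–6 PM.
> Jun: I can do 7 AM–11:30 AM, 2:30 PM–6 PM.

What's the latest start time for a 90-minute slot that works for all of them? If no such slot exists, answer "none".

Zara ∩ Ugo: 08:00-10:30, 16:00-17:30.
Zara ∩ Ugo ∩ Jamal: 08:00-10:30, 16:00-17:30.
Zara ∩ Ugo ∩ Jamal ∩ Hamid: 08:00-10:30, 16:00-16:30.
Zara ∩ Ugo ∩ Jamal ∩ Hamid ∩ Jun: 08:00-10:30, 16:00-16:30.
The last common window of at least 90 minutes is 08:00-10:30; a 90-minute meeting can start as late as 09:00 and still end by 10:30.

09:00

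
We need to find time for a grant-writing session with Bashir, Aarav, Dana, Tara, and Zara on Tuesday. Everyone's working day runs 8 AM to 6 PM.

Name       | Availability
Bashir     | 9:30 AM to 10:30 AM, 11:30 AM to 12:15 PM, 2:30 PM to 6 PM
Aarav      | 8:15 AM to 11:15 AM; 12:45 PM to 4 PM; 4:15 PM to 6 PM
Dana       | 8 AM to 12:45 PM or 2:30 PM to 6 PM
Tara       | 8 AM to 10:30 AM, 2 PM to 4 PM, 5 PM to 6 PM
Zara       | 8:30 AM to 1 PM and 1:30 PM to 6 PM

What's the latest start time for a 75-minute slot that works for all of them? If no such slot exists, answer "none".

Bashir ∩ Aarav: 09:30-10:30, 14:30-16:00, 16:15-18:00.
Bashir ∩ Aarav ∩ Dana: 09:30-10:30, 14:30-16:00, 16:15-18:00.
Bashir ∩ Aarav ∩ Dana ∩ Tara: 09:30-10:30, 14:30-16:00, 17:00-18:00.
Bashir ∩ Aarav ∩ Dana ∩ Tara ∩ Zara: 09:30-10:30, 14:30-16:00, 17:00-18:00.
The last common window of at least 75 minutes is 14:30-16:00; a 75-minute meeting can start as late as 14:45 and still end by 16:00.

14:45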